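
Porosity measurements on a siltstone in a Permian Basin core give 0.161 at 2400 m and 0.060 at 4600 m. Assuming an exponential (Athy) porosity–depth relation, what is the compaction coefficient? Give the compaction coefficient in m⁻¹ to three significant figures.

0.000449 m⁻¹

Working in km (1 km = 1000 m; β in km⁻¹ = β in m⁻¹ × 1000):
Athy: phi(Z) = phi₀ e^(−βZ) ⇒ phi₁/phi₂ = e^{β(Z₂−Z₁)} ⇒ β = ln(phi₁/phi₂)/(Z₂−Z₁)
β = ln(0.161/0.06) / (4.6 − 2.4) = ln(2.683) / 2.2 = 0.9871 / 2.2 = 0.4487 km⁻¹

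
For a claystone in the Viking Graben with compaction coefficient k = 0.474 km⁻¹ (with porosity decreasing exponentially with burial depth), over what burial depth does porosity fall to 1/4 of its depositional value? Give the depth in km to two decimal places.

phi/phi₀ = 1/4 ⇒ exp(−k·d) = 1/4 ⇒ d = ln(4) / k
d = 1.3863 / 0.474 = 2.925 km

2.92 km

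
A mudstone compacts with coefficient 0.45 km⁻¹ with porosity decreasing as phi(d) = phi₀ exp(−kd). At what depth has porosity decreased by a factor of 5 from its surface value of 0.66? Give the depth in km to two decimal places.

3.58 km

phi/phi₀ = 1/5 ⇒ exp(−k·d) = 1/5 ⇒ d = ln(5) / k
d = 1.6094 / 0.45 = 3.577 km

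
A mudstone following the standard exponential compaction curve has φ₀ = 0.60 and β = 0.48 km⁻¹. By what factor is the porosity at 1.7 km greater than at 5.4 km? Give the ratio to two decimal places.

5.91

φ(z₁)/φ(z₂) = e^(−β·z₁)/e^(−β·z₂) = e^{β(z₂−z₁)}
= exp(0.48 × 3.7) = exp(1.776) = 5.9062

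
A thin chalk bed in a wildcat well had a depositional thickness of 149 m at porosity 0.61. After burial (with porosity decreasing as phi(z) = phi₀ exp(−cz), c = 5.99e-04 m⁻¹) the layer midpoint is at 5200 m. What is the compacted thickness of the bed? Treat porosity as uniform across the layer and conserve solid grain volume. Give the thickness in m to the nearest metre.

Working in km (1 km = 1000 m; c in km⁻¹ = c in m⁻¹ × 1000):
Porosity at 5.2 km: phi = 0.61·exp(−0.599×5.2) = 0.0271
Solid-volume conservation: h(1−phi) = h₀(1−phi₀) ⇒ h = h₀·(1−phi₀)/(1−phi)
h = 0.149 × (1 − 0.61)/(1 − 0.0271) = 0.149 × 0.4009 = 0.0597 km

60 m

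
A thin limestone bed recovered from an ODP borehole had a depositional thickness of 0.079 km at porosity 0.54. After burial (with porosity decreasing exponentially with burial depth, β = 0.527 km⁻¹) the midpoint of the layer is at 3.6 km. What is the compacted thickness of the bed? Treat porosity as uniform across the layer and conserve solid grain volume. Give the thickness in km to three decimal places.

0.040 km

Porosity at 3.6 km: φ = 0.54·exp(−0.527×3.6) = 0.0810
Solid-volume conservation: h(1−φ) = h₀(1−φ₀) ⇒ h = h₀·(1−φ₀)/(1−φ)
h = 0.079 × (1 − 0.54)/(1 − 0.0810) = 0.079 × 0.5005 = 0.0395 km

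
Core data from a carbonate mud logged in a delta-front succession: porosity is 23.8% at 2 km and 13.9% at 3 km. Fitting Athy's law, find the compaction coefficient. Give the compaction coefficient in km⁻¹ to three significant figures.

0.538 km⁻¹

Athy: phi(Z) = phi₀ e^(−cZ) ⇒ phi₁/phi₂ = e^{c(Z₂−Z₁)} ⇒ c = ln(phi₁/phi₂)/(Z₂−Z₁)
c = ln(0.238/0.139) / (3 − 2) = ln(1.712) / 1 = 0.5378 / 1 = 0.5378 km⁻¹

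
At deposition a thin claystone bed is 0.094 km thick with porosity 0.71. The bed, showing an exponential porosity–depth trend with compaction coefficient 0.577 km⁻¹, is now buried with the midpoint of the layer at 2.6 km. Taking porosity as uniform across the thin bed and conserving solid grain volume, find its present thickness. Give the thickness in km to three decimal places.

0.032 km

Porosity at 2.6 km: n = 0.71·exp(−0.577×2.6) = 0.1584
Solid-volume conservation: h(1−n) = h₀(1−n₀) ⇒ h = h₀·(1−n₀)/(1−n)
h = 0.094 × (1 − 0.71)/(1 − 0.1584) = 0.094 × 0.3446 = 0.0324 km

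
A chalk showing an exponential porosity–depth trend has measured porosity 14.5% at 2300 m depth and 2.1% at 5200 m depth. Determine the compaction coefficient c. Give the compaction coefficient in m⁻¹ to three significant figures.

Working in km (1 km = 1000 m; c in km⁻¹ = c in m⁻¹ × 1000):
Athy: n(Z) = n₀ e^(−cZ) ⇒ n₁/n₂ = e^{c(Z₂−Z₁)} ⇒ c = ln(n₁/n₂)/(Z₂−Z₁)
c = ln(0.145/0.021) / (5.2 − 2.3) = ln(6.905) / 2.9 = 1.9322 / 2.9 = 0.6663 km⁻¹

0.000666 m⁻¹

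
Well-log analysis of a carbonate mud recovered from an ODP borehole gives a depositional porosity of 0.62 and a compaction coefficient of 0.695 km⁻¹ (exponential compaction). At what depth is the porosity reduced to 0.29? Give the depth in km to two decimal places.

1.09 km

Invert Athy's law: Z = ln(n₀/n) / β
Z = ln(0.62/0.29) / 0.695 = ln(2.138) / 0.695 = 0.7598 / 0.695 = 1.093 km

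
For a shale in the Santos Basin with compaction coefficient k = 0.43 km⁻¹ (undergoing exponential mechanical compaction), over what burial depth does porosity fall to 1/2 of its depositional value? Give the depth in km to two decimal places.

1.61 km

n/n₀ = 1/2 ⇒ exp(−k·Z) = 1/2 ⇒ Z = ln(2) / k
Z = 0.6931 / 0.43 = 1.612 km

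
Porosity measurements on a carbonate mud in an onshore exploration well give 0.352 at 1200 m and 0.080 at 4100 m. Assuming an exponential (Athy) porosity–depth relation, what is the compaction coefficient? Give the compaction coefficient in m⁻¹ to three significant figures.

0.000511 m⁻¹

Working in km (1 km = 1000 m; c in km⁻¹ = c in m⁻¹ × 1000):
Athy: φ(Z) = φ₀ e^(−cZ) ⇒ φ₁/φ₂ = e^{c(Z₂−Z₁)} ⇒ c = ln(φ₁/φ₂)/(Z₂−Z₁)
c = ln(0.352/0.08) / (4.1 − 1.2) = ln(4.4) / 2.9 = 1.4816 / 2.9 = 0.5109 km⁻¹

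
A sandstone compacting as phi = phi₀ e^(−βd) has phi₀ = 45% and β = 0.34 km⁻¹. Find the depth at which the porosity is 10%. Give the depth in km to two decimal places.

4.42 km

Invert Athy's law: d = ln(phi₀/phi) / β
d = ln(0.45/0.1) / 0.34 = ln(4.5) / 0.34 = 1.5041 / 0.34 = 4.424 km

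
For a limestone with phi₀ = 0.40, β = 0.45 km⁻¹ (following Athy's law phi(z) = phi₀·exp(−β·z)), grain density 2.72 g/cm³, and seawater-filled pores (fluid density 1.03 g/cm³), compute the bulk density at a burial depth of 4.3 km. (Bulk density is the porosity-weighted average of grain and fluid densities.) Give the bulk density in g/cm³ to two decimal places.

Porosity at depth: phi = 0.4·exp(−0.45×4.3) = 0.4×0.1444 = 0.0578
Bulk density: ρ_b = (1−phi)ρ_g + phi·ρ_f = 0.9422×2.72 + 0.0578×1.03
       = 2.563 + 0.060 = 2.622 g/cm³

2.62 g/cm³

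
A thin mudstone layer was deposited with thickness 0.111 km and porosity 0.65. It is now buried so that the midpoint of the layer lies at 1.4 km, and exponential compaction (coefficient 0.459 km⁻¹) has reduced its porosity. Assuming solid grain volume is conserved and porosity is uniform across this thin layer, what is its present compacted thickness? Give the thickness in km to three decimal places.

0.059 km

Porosity at 1.4 km: φ = 0.65·exp(−0.459×1.4) = 0.3419
Solid-volume conservation: h(1−φ) = h₀(1−φ₀) ⇒ h = h₀·(1−φ₀)/(1−φ)
h = 0.111 × (1 − 0.65)/(1 − 0.3419) = 0.111 × 0.5318 = 0.0590 km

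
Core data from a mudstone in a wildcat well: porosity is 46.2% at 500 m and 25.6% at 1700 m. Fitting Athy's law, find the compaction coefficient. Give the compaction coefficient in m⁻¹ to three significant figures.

Working in km (1 km = 1000 m; β in km⁻¹ = β in m⁻¹ × 1000):
Athy: n(Z) = n₀ e^(−βZ) ⇒ n₁/n₂ = e^{β(Z₂−Z₁)} ⇒ β = ln(n₁/n₂)/(Z₂−Z₁)
β = ln(0.462/0.256) / (1.7 − 0.5) = ln(1.805) / 1.2 = 0.5904 / 1.2 = 0.492 km⁻¹

0.000492 m⁻¹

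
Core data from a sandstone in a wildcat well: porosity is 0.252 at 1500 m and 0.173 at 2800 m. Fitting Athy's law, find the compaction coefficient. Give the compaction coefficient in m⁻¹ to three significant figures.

Working in km (1 km = 1000 m; k in km⁻¹ = k in m⁻¹ × 1000):
Athy: phi(d) = phi₀ e^(−kd) ⇒ phi₁/phi₂ = e^{k(d₂−d₁)} ⇒ k = ln(phi₁/phi₂)/(d₂−d₁)
k = ln(0.252/0.173) / (2.8 − 1.5) = ln(1.457) / 1.3 = 0.3761 / 1.3 = 0.2893 km⁻¹

0.000289 m⁻¹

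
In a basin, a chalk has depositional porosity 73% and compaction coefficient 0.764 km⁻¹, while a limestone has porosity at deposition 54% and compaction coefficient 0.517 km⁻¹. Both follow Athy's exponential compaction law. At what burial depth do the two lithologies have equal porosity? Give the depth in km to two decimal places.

1.22 km

Set φ₀ₐ e^(−cₐz) = φ₀ᵦ e^(−cᵦz) ⇒ ln(φ₀ₐ/φ₀ᵦ) = (cₐ − cᵦ)·z
z = ln(0.73/0.54) / (0.764 − 0.517) = 0.3015 / 0.247 = 1.221 km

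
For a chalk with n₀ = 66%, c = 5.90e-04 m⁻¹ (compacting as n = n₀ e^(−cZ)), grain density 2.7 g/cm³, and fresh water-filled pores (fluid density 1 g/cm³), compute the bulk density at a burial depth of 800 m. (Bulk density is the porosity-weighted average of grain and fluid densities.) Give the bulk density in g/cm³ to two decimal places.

2.00 g/cm³

Working in km (1 km = 1000 m; c in km⁻¹ = c in m⁻¹ × 1000):
Porosity at depth: n = 0.66·exp(−0.59×0.8) = 0.66×0.6238 = 0.4117
Bulk density: ρ_b = (1−n)ρ_g + n·ρ_f = 0.5883×2.7 + 0.4117×1
       = 1.588 + 0.412 = 2.000 g/cm³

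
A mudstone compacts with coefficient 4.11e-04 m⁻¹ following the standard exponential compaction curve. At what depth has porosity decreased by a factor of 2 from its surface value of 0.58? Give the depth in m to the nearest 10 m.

1690 m

Working in km (1 km = 1000 m; k in km⁻¹ = k in m⁻¹ × 1000):
φ/φ₀ = 1/2 ⇒ exp(−k·z) = 1/2 ⇒ z = ln(2) / k
z = 0.6931 / 0.411 = 1.686 km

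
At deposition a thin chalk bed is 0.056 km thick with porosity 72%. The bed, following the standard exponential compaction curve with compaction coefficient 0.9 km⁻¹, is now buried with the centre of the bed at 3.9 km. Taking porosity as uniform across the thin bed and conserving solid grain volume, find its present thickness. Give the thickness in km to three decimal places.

Porosity at 3.9 km: n = 0.72·exp(−0.9×3.9) = 0.0215
Solid-volume conservation: h(1−n) = h₀(1−n₀) ⇒ h = h₀·(1−n₀)/(1−n)
h = 0.056 × (1 − 0.72)/(1 − 0.0215) = 0.056 × 0.2862 = 0.0160 km

0.016 km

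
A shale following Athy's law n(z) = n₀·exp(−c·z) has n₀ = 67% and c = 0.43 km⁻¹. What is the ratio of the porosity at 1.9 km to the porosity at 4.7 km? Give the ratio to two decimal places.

3.33

n(z₁)/n(z₂) = e^(−c·z₁)/e^(−c·z₂) = e^{c(z₂−z₁)}
= exp(0.43 × 2.8) = exp(1.204) = 3.3334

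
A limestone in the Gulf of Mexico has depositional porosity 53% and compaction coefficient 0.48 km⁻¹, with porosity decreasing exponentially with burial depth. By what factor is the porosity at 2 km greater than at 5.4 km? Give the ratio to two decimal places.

phi(d₁)/phi(d₂) = e^(−k·d₁)/e^(−k·d₂) = e^{k(d₂−d₁)}
= exp(0.48 × 3.4) = exp(1.632) = 5.1141

5.11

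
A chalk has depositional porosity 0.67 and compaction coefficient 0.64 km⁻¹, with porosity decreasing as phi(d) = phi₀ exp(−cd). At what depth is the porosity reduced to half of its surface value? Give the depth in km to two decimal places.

phi/phi₀ = 1/2 ⇒ exp(−c·d) = 1/2 ⇒ d = ln(2) / c
d = 0.6931 / 0.64 = 1.083 km

1.08 km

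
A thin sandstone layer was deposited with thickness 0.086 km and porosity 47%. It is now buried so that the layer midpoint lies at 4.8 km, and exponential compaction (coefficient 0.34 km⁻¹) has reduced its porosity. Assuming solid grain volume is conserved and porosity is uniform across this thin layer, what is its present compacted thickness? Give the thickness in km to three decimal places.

0.050 km

Porosity at 4.8 km: n = 0.47·exp(−0.34×4.8) = 0.0919
Solid-volume conservation: h(1−n) = h₀(1−n₀) ⇒ h = h₀·(1−n₀)/(1−n)
h = 0.086 × (1 − 0.47)/(1 − 0.0919) = 0.086 × 0.5836 = 0.0502 km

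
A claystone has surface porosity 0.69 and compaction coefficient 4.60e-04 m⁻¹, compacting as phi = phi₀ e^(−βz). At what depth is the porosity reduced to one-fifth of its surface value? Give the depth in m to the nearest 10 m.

Working in km (1 km = 1000 m; β in km⁻¹ = β in m⁻¹ × 1000):
phi/phi₀ = 1/5 ⇒ exp(−β·z) = 1/5 ⇒ z = ln(5) / β
z = 1.6094 / 0.46 = 3.499 km

3500 m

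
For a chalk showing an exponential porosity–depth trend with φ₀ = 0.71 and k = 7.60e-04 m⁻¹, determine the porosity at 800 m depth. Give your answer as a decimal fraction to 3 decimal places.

Working in km (1 km = 1000 m; k in km⁻¹ = k in m⁻¹ × 1000):
φ = φ₀·exp(−k·z) = 0.71 × exp(−0.76 × 0.8) = 0.71 × exp(−0.608)
  = 0.71 × 0.5444 = 0.3866

0.387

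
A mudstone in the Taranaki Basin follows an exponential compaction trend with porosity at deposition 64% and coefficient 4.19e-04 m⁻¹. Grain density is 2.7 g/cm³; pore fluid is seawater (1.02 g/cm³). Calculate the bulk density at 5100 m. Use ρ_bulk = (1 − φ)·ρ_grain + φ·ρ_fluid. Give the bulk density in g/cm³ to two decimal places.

Working in km (1 km = 1000 m; k in km⁻¹ = k in m⁻¹ × 1000):
Porosity at depth: phi = 0.64·exp(−0.419×5.1) = 0.64×0.1180 = 0.0755
Bulk density: ρ_b = (1−phi)ρ_g + phi·ρ_f = 0.9245×2.7 + 0.0755×1.02
       = 2.496 + 0.077 = 2.573 g/cm³

2.57 g/cm³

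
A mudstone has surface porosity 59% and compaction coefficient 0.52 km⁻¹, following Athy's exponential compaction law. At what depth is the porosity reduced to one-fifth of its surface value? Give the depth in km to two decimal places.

φ/φ₀ = 1/5 ⇒ exp(−c·z) = 1/5 ⇒ z = ln(5) / c
z = 1.6094 / 0.52 = 3.095 km

3.10 km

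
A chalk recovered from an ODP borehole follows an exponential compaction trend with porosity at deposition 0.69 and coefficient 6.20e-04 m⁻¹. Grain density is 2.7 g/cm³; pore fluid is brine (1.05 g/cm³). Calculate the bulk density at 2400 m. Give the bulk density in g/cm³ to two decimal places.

Working in km (1 km = 1000 m; c in km⁻¹ = c in m⁻¹ × 1000):
Porosity at depth: n = 0.69·exp(−0.62×2.4) = 0.69×0.2258 = 0.1558
Bulk density: ρ_b = (1−n)ρ_g + n·ρ_f = 0.8442×2.7 + 0.1558×1.05
       = 2.279 + 0.164 = 2.443 g/cm³

2.44 g/cm³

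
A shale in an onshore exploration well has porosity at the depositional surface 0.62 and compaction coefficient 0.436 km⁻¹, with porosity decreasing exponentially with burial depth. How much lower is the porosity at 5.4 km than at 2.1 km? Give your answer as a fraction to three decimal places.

0.189

n(2.1) = 0.62·e^(−0.436×2.1) = 0.2482
n(5.4) = 0.62·e^(−0.436×5.4) = 0.0589
Δn = 0.2482 − 0.0589 = 0.1893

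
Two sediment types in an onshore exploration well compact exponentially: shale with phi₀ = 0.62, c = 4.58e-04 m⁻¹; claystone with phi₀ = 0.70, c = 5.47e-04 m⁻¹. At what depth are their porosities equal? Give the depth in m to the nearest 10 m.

Working in km (1 km = 1000 m; c in km⁻¹ = c in m⁻¹ × 1000):
Set phi₀ₐ e^(−cₐz) = phi₀ᵦ e^(−cᵦz) ⇒ ln(phi₀ₐ/phi₀ᵦ) = (cₐ − cᵦ)·z
z = ln(0.62/0.7) / (0.458 − 0.547) = -0.1214 / -0.089 = 1.364 km

1360 m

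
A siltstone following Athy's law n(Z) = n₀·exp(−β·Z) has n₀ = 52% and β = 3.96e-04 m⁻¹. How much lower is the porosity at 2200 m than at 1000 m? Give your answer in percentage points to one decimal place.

13.2 percentage points

Working in km (1 km = 1000 m; β in km⁻¹ = β in m⁻¹ × 1000):
n(1) = 0.52·e^(−0.396×1) = 0.3500
n(2.2) = 0.52·e^(−0.396×2.2) = 0.2176
Δn = 0.3500 − 0.2176 = 0.1324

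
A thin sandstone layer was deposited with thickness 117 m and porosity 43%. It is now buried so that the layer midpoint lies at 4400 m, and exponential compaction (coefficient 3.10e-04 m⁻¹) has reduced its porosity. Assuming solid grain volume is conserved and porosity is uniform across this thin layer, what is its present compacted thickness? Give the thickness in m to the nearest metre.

75 m

Working in km (1 km = 1000 m; c in km⁻¹ = c in m⁻¹ × 1000):
Porosity at 4.4 km: phi = 0.43·exp(−0.31×4.4) = 0.1099
Solid-volume conservation: h(1−phi) = h₀(1−phi₀) ⇒ h = h₀·(1−phi₀)/(1−phi)
h = 0.117 × (1 − 0.43)/(1 − 0.1099) = 0.117 × 0.6404 = 0.0749 km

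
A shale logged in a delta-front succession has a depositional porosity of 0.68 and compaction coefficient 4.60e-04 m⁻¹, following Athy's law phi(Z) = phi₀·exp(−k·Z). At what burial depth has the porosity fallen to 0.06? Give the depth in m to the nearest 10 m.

Working in km (1 km = 1000 m; k in km⁻¹ = k in m⁻¹ × 1000):
Invert Athy's law: Z = ln(phi₀/phi) / k
Z = ln(0.68/0.06) / 0.46 = ln(11.33) / 0.46 = 2.4277 / 0.46 = 5.278 km

5280 m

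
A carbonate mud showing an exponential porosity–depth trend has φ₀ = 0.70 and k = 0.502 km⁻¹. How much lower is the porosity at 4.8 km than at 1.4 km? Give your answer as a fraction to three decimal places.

φ(1.4) = 0.7·e^(−0.502×1.4) = 0.3466
φ(4.8) = 0.7·e^(−0.502×4.8) = 0.0629
Δφ = 0.3466 − 0.0629 = 0.2837

0.284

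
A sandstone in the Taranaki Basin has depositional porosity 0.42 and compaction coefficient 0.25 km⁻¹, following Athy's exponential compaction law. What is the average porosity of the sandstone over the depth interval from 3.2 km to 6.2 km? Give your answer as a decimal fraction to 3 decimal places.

0.133

⟨n⟩ = (1/(Z₂−Z₁)) ∫ n₀ e^(−kZ) dZ = n₀·(e^(−k·Z₁) − e^(−k·Z₂)) / (k·(Z₂−Z₁))
e^(−0.25×3.2) = 0.4493; e^(−0.25×6.2) = 0.2122
⟨n⟩ = 0.42 × (0.4493 − 0.2122) / (0.25 × 3) = 0.42 × 0.3161 = 0.1328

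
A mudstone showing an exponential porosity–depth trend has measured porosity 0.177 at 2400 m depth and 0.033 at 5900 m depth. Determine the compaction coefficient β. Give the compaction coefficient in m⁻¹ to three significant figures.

0.000480 m⁻¹

Working in km (1 km = 1000 m; β in km⁻¹ = β in m⁻¹ × 1000):
Athy: φ(d) = φ₀ e^(−βd) ⇒ φ₁/φ₂ = e^{β(d₂−d₁)} ⇒ β = ln(φ₁/φ₂)/(d₂−d₁)
β = ln(0.177/0.033) / (5.9 − 2.4) = ln(5.364) / 3.5 = 1.6796 / 3.5 = 0.4799 km⁻¹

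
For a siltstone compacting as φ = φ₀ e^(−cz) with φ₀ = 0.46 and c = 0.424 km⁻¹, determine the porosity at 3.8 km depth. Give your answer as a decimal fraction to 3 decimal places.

0.092

φ = φ₀·exp(−c·z) = 0.46 × exp(−0.424 × 3.8) = 0.46 × exp(−1.611)
  = 0.46 × 0.1996 = 0.0918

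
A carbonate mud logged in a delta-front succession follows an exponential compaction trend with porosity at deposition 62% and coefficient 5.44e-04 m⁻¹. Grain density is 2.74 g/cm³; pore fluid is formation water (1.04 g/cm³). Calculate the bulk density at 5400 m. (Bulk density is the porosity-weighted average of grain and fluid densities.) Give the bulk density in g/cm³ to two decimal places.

2.68 g/cm³

Working in km (1 km = 1000 m; c in km⁻¹ = c in m⁻¹ × 1000):
Porosity at depth: φ = 0.62·exp(−0.544×5.4) = 0.62×0.0530 = 0.0329
Bulk density: ρ_b = (1−φ)ρ_g + φ·ρ_f = 0.9671×2.74 + 0.0329×1.04
       = 2.650 + 0.034 = 2.684 g/cm³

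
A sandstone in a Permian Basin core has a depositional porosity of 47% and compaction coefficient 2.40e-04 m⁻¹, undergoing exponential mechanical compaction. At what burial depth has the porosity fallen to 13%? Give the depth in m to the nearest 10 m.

5350 m

Working in km (1 km = 1000 m; β in km⁻¹ = β in m⁻¹ × 1000):
Invert Athy's law: z = ln(φ₀/φ) / β
z = ln(0.47/0.13) / 0.24 = ln(3.615) / 0.24 = 1.2852 / 0.24 = 5.355 km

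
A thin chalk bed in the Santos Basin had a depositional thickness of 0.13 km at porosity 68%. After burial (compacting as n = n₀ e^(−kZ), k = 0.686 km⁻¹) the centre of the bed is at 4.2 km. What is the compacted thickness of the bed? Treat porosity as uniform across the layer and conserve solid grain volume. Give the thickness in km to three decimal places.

Porosity at 4.2 km: n = 0.68·exp(−0.686×4.2) = 0.0381
Solid-volume conservation: h(1−n) = h₀(1−n₀) ⇒ h = h₀·(1−n₀)/(1−n)
h = 0.13 × (1 − 0.68)/(1 − 0.0381) = 0.13 × 0.3327 = 0.0432 km

0.043 km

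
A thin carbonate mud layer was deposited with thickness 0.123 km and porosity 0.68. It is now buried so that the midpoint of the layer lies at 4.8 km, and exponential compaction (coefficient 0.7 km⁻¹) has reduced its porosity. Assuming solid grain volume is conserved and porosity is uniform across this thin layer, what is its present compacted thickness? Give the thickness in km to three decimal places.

Porosity at 4.8 km: phi = 0.68·exp(−0.7×4.8) = 0.0236
Solid-volume conservation: h(1−phi) = h₀(1−phi₀) ⇒ h = h₀·(1−phi₀)/(1−phi)
h = 0.123 × (1 − 0.68)/(1 − 0.0236) = 0.123 × 0.3277 = 0.0403 km

0.040 km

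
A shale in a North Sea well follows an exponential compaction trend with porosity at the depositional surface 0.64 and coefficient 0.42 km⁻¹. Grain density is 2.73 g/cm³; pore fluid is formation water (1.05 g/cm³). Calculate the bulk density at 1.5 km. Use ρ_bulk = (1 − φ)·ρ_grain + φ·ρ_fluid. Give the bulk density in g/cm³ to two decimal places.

Porosity at depth: φ = 0.64·exp(−0.42×1.5) = 0.64×0.5326 = 0.3409
Bulk density: ρ_b = (1−φ)ρ_g + φ·ρ_f = 0.6591×2.73 + 0.3409×1.05
       = 1.799 + 0.358 = 2.157 g/cm³

2.16 g/cm³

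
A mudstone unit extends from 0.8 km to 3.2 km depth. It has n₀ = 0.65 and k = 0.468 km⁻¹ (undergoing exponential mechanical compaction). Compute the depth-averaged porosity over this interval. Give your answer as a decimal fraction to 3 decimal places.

0.269

⟨n⟩ = (1/(Z₂−Z₁)) ∫ n₀ e^(−kZ) dZ = n₀·(e^(−k·Z₁) − e^(−k·Z₂)) / (k·(Z₂−Z₁))
e^(−0.468×0.8) = 0.6877; e^(−0.468×3.2) = 0.2237
⟨n⟩ = 0.65 × (0.6877 − 0.2237) / (0.468 × 2.4) = 0.65 × 0.4131 = 0.2685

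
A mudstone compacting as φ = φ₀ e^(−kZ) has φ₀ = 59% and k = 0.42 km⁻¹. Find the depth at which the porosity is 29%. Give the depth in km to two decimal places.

Invert Athy's law: Z = ln(φ₀/φ) / k
Z = ln(0.59/0.29) / 0.42 = ln(2.034) / 0.42 = 0.7102 / 0.42 = 1.691 km

1.69 km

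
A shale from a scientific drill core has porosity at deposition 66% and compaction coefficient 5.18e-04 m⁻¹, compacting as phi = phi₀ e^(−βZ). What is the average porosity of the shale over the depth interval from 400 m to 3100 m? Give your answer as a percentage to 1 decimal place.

28.9%

Working in km (1 km = 1000 m; β in km⁻¹ = β in m⁻¹ × 1000):
⟨phi⟩ = (1/(Z₂−Z₁)) ∫ phi₀ e^(−βZ) dZ = phi₀·(e^(−β·Z₁) − e^(−β·Z₂)) / (β·(Z₂−Z₁))
e^(−0.518×0.4) = 0.8129; e^(−0.518×3.1) = 0.2007
⟨phi⟩ = 0.66 × (0.8129 − 0.2007) / (0.518 × 2.7) = 0.66 × 0.4377 = 0.2889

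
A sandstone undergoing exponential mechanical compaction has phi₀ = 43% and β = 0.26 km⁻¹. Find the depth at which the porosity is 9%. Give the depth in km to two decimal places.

Invert Athy's law: d = ln(phi₀/phi) / β
d = ln(0.43/0.09) / 0.26 = ln(4.778) / 0.26 = 1.5640 / 0.26 = 6.015 km

6.02 km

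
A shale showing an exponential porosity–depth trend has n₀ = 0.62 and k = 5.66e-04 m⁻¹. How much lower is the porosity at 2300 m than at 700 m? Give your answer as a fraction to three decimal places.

0.249

Working in km (1 km = 1000 m; k in km⁻¹ = k in m⁻¹ × 1000):
n(0.7) = 0.62·e^(−0.566×0.7) = 0.4172
n(2.3) = 0.62·e^(−0.566×2.3) = 0.1687
Δn = 0.4172 − 0.1687 = 0.2485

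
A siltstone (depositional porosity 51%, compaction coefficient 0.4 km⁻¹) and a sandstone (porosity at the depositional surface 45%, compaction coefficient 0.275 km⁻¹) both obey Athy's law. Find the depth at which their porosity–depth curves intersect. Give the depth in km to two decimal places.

Set n₀ₐ e^(−kₐd) = n₀ᵦ e^(−kᵦd) ⇒ ln(n₀ₐ/n₀ᵦ) = (kₐ − kᵦ)·d
d = ln(0.51/0.45) / (0.4 − 0.275) = 0.1252 / 0.125 = 1.001 km

1.00 km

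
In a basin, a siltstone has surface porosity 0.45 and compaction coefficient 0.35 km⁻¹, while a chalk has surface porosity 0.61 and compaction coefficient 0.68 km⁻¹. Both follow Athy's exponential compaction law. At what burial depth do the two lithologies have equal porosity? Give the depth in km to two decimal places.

0.92 km

Set n₀ₐ e^(−βₐz) = n₀ᵦ e^(−βᵦz) ⇒ ln(n₀ₐ/n₀ᵦ) = (βₐ − βᵦ)·z
z = ln(0.45/0.61) / (0.35 − 0.68) = -0.3042 / -0.33 = 0.922 km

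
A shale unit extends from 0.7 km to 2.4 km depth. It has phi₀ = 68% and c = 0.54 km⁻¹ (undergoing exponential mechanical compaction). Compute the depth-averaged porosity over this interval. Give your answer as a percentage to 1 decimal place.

30.5%

⟨phi⟩ = (1/(z₂−z₁)) ∫ phi₀ e^(−cz) dz = phi₀·(e^(−c·z₁) − e^(−c·z₂)) / (c·(z₂−z₁))
e^(−0.54×0.7) = 0.6852; e^(−0.54×2.4) = 0.2736
⟨phi⟩ = 0.68 × (0.6852 − 0.2736) / (0.54 × 1.7) = 0.68 × 0.4484 = 0.3049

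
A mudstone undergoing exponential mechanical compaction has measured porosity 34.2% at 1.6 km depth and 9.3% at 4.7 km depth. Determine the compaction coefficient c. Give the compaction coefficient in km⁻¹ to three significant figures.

0.420 km⁻¹

Athy: n(z) = n₀ e^(−cz) ⇒ n₁/n₂ = e^{c(z₂−z₁)} ⇒ c = ln(n₁/n₂)/(z₂−z₁)
c = ln(0.342/0.093) / (4.7 − 1.6) = ln(3.677) / 3.1 = 1.3022 / 3.1 = 0.4201 km⁻¹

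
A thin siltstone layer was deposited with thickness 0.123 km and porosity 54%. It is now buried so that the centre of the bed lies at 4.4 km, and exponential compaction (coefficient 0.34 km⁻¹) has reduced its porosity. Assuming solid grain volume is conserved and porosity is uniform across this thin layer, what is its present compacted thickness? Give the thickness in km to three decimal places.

0.064 km

Porosity at 4.4 km: phi = 0.54·exp(−0.34×4.4) = 0.1210
Solid-volume conservation: h(1−phi) = h₀(1−phi₀) ⇒ h = h₀·(1−phi₀)/(1−phi)
h = 0.123 × (1 − 0.54)/(1 − 0.1210) = 0.123 × 0.5233 = 0.0644 km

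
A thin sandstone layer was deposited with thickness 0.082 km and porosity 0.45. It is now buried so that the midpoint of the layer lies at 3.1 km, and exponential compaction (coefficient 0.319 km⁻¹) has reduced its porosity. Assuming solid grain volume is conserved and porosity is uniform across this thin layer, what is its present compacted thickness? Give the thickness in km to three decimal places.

Porosity at 3.1 km: φ = 0.45·exp(−0.319×3.1) = 0.1674
Solid-volume conservation: h(1−φ) = h₀(1−φ₀) ⇒ h = h₀·(1−φ₀)/(1−φ)
h = 0.082 × (1 − 0.45)/(1 − 0.1674) = 0.082 × 0.6606 = 0.0542 km

0.054 km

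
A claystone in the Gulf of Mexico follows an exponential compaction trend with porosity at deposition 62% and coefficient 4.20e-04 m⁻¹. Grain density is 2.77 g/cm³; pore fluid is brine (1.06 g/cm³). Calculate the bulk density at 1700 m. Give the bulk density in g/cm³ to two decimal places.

2.25 g/cm³

Working in km (1 km = 1000 m; c in km⁻¹ = c in m⁻¹ × 1000):
Porosity at depth: φ = 0.62·exp(−0.42×1.7) = 0.62×0.4897 = 0.3036
Bulk density: ρ_b = (1−φ)ρ_g + φ·ρ_f = 0.6964×2.77 + 0.3036×1.06
       = 1.929 + 0.322 = 2.251 g/cm³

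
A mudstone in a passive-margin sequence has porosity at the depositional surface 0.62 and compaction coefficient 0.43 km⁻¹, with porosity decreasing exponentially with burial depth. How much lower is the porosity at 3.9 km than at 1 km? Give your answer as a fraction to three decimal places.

phi(1) = 0.62·e^(−0.43×1) = 0.4033
phi(3.9) = 0.62·e^(−0.43×3.9) = 0.1159
Δphi = 0.4033 − 0.1159 = 0.2874

0.287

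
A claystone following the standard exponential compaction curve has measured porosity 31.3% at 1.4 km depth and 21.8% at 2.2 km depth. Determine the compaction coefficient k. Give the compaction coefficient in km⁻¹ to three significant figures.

Athy: φ(Z) = φ₀ e^(−kZ) ⇒ φ₁/φ₂ = e^{k(Z₂−Z₁)} ⇒ k = ln(φ₁/φ₂)/(Z₂−Z₁)
k = ln(0.313/0.218) / (2.2 − 1.4) = ln(1.436) / 0.8 = 0.3617 / 0.8 = 0.4521 km⁻¹

0.452 km⁻¹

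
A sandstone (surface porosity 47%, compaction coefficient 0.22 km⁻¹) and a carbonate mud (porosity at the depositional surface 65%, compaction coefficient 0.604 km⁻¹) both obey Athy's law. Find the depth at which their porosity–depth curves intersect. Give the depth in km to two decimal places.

0.84 km

Set φ₀ₐ e^(−kₐd) = φ₀ᵦ e^(−kᵦd) ⇒ ln(φ₀ₐ/φ₀ᵦ) = (kₐ − kᵦ)·d
d = ln(0.47/0.65) / (0.22 − 0.604) = -0.3242 / -0.384 = 0.844 km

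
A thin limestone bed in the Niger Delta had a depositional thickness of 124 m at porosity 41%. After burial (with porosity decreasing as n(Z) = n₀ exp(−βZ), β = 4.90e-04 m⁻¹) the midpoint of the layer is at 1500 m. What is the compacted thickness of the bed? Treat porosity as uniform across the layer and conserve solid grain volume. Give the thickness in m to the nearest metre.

Working in km (1 km = 1000 m; β in km⁻¹ = β in m⁻¹ × 1000):
Porosity at 1.5 km: n = 0.41·exp(−0.49×1.5) = 0.1966
Solid-volume conservation: h(1−n) = h₀(1−n₀) ⇒ h = h₀·(1−n₀)/(1−n)
h = 0.124 × (1 − 0.41)/(1 − 0.1966) = 0.124 × 0.7344 = 0.0911 km

91 m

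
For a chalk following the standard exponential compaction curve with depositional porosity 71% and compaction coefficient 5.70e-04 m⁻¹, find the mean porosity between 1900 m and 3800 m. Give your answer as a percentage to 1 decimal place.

14.7%

Working in km (1 km = 1000 m; k in km⁻¹ = k in m⁻¹ × 1000):
⟨φ⟩ = (1/(z₂−z₁)) ∫ φ₀ e^(−kz) dz = φ₀·(e^(−k·z₁) − e^(−k·z₂)) / (k·(z₂−z₁))
e^(−0.57×1.9) = 0.3386; e^(−0.57×3.8) = 0.1146
⟨φ⟩ = 0.71 × (0.3386 − 0.1146) / (0.57 × 1.9) = 0.71 × 0.2068 = 0.1468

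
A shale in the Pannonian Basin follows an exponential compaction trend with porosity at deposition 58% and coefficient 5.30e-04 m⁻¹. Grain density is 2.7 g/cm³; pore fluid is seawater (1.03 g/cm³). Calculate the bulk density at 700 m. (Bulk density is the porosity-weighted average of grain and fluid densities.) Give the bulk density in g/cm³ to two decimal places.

Working in km (1 km = 1000 m; k in km⁻¹ = k in m⁻¹ × 1000):
Porosity at depth: phi = 0.58·exp(−0.53×0.7) = 0.58×0.6900 = 0.4002
Bulk density: ρ_b = (1−phi)ρ_g + phi·ρ_f = 0.5998×2.7 + 0.4002×1.03
       = 1.619 + 0.412 = 2.032 g/cm³

2.03 g/cm³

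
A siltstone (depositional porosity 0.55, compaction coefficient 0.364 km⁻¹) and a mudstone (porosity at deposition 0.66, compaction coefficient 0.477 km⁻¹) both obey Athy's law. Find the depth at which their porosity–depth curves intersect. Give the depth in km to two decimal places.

1.61 km

Set n₀ₐ e^(−kₐd) = n₀ᵦ e^(−kᵦd) ⇒ ln(n₀ₐ/n₀ᵦ) = (kₐ − kᵦ)·d
d = ln(0.55/0.66) / (0.364 − 0.477) = -0.1823 / -0.113 = 1.613 km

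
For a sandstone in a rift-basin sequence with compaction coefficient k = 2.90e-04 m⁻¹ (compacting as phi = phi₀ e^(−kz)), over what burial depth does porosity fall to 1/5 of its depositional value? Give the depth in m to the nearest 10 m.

Working in km (1 km = 1000 m; k in km⁻¹ = k in m⁻¹ × 1000):
phi/phi₀ = 1/5 ⇒ exp(−k·z) = 1/5 ⇒ z = ln(5) / k
z = 1.6094 / 0.29 = 5.550 km

5550 m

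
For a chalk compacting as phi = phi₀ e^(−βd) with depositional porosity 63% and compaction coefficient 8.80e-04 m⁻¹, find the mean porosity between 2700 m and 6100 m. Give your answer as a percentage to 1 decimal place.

Working in km (1 km = 1000 m; β in km⁻¹ = β in m⁻¹ × 1000):
⟨phi⟩ = (1/(d₂−d₁)) ∫ phi₀ e^(−βd) dd = phi₀·(e^(−β·d₁) − e^(−β·d₂)) / (β·(d₂−d₁))
e^(−0.88×2.7) = 0.0929; e^(−0.88×6.1) = 0.0047
⟨phi⟩ = 0.63 × (0.0929 − 0.0047) / (0.88 × 3.4) = 0.63 × 0.0295 = 0.0186

1.9%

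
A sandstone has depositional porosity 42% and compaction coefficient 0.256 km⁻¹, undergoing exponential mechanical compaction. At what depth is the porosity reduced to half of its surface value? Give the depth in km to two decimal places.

2.71 km

φ/φ₀ = 1/2 ⇒ exp(−β·Z) = 1/2 ⇒ Z = ln(2) / β
Z = 0.6931 / 0.256 = 2.708 km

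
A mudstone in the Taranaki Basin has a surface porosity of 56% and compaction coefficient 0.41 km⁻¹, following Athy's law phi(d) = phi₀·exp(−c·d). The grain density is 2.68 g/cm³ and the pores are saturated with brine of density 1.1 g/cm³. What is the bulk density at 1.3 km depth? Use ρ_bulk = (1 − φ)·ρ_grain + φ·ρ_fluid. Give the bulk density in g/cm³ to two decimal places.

Porosity at depth: phi = 0.56·exp(−0.41×1.3) = 0.56×0.5868 = 0.3286
Bulk density: ρ_b = (1−phi)ρ_g + phi·ρ_f = 0.6714×2.68 + 0.3286×1.1
       = 1.799 + 0.361 = 2.161 g/cm³

2.16 g/cm³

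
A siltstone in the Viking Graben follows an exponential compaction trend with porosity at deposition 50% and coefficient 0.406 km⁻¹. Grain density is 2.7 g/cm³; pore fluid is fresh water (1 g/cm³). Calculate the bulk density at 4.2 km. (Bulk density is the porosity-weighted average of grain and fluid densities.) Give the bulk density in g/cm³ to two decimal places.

Porosity at depth: phi = 0.5·exp(−0.406×4.2) = 0.5×0.1817 = 0.0909
Bulk density: ρ_b = (1−phi)ρ_g + phi·ρ_f = 0.9091×2.7 + 0.0909×1
       = 2.455 + 0.091 = 2.546 g/cm³

2.55 g/cm³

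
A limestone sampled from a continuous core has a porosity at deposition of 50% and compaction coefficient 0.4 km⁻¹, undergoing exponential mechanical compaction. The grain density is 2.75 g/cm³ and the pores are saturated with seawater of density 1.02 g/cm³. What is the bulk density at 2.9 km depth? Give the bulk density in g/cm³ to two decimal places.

Porosity at depth: n = 0.5·exp(−0.4×2.9) = 0.5×0.3135 = 0.1567
Bulk density: ρ_b = (1−n)ρ_g + n·ρ_f = 0.8433×2.75 + 0.1567×1.02
       = 2.319 + 0.160 = 2.479 g/cm³

2.48 g/cm³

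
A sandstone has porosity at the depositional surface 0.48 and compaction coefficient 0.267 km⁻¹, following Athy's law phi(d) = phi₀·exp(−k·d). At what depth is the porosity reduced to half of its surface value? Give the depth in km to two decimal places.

2.60 km

phi/phi₀ = 1/2 ⇒ exp(−k·d) = 1/2 ⇒ d = ln(2) / k
d = 0.6931 / 0.267 = 2.596 km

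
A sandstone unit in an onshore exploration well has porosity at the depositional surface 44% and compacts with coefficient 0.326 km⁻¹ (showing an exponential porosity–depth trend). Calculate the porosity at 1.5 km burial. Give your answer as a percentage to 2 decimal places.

26.98%

φ = φ₀·exp(−k·z) = 0.44 × exp(−0.326 × 1.5) = 0.44 × exp(−0.489)
  = 0.44 × 0.6132 = 0.2698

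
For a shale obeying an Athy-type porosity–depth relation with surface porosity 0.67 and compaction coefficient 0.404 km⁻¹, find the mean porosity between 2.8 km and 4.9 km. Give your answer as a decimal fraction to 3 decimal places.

⟨phi⟩ = (1/(d₂−d₁)) ∫ phi₀ e^(−cd) dd = phi₀·(e^(−c·d₁) − e^(−c·d₂)) / (c·(d₂−d₁))
e^(−0.404×2.8) = 0.3226; e^(−0.404×4.9) = 0.1381
⟨phi⟩ = 0.67 × (0.3226 − 0.1381) / (0.404 × 2.1) = 0.67 × 0.2175 = 0.1457

0.146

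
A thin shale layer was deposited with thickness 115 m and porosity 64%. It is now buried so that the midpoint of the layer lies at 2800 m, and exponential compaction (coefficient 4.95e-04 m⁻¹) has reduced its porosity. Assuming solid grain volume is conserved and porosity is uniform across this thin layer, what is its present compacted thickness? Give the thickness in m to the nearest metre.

Working in km (1 km = 1000 m; β in km⁻¹ = β in m⁻¹ × 1000):
Porosity at 2.8 km: phi = 0.64·exp(−0.495×2.8) = 0.1600
Solid-volume conservation: h(1−phi) = h₀(1−phi₀) ⇒ h = h₀·(1−phi₀)/(1−phi)
h = 0.115 × (1 − 0.64)/(1 − 0.1600) = 0.115 × 0.4286 = 0.0493 km

49 m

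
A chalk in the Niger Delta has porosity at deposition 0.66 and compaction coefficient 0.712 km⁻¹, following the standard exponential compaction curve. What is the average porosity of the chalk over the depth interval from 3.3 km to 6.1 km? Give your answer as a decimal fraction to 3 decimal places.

⟨n⟩ = (1/(z₂−z₁)) ∫ n₀ e^(−βz) dz = n₀·(e^(−β·z₁) − e^(−β·z₂)) / (β·(z₂−z₁))
e^(−0.712×3.3) = 0.0954; e^(−0.712×6.1) = 0.0130
⟨n⟩ = 0.66 × (0.0954 − 0.0130) / (0.712 × 2.8) = 0.66 × 0.0413 = 0.0273

0.027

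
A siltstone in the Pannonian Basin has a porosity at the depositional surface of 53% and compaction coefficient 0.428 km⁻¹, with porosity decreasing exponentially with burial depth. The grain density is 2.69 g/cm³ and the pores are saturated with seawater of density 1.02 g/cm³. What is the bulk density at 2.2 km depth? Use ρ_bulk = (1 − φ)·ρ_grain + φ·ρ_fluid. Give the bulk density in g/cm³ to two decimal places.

Porosity at depth: n = 0.53·exp(−0.428×2.2) = 0.53×0.3900 = 0.2067
Bulk density: ρ_b = (1−n)ρ_g + n·ρ_f = 0.7933×2.69 + 0.2067×1.02
       = 2.134 + 0.211 = 2.345 g/cm³

2.34 g/cm³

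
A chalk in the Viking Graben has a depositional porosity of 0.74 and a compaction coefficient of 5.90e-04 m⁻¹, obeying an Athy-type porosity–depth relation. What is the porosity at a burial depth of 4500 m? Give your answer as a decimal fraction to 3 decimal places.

0.052

Working in km (1 km = 1000 m; c in km⁻¹ = c in m⁻¹ × 1000):
φ = φ₀·exp(−c·d) = 0.74 × exp(−0.59 × 4.5) = 0.74 × exp(−2.655)
  = 0.74 × 0.0703 = 0.0520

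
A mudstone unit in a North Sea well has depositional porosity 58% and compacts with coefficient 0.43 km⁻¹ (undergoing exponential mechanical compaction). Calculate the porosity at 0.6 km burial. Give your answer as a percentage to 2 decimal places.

phi = phi₀·exp(−c·d) = 0.58 × exp(−0.43 × 0.6) = 0.58 × exp(−0.258)
  = 0.58 × 0.7726 = 0.4481

44.81%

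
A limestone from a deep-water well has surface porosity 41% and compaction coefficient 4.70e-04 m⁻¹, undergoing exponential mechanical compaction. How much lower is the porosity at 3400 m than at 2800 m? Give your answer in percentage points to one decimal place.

2.7 percentage points

Working in km (1 km = 1000 m; c in km⁻¹ = c in m⁻¹ × 1000):
n(2.8) = 0.41·e^(−0.47×2.8) = 0.1100
n(3.4) = 0.41·e^(−0.47×3.4) = 0.0829
Δn = 0.1100 − 0.0829 = 0.0270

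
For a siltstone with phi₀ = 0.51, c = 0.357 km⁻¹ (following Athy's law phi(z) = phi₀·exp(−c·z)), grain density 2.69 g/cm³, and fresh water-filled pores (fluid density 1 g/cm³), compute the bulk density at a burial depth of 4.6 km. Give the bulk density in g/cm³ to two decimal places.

2.52 g/cm³

Porosity at depth: phi = 0.51·exp(−0.357×4.6) = 0.51×0.1936 = 0.0987
Bulk density: ρ_b = (1−phi)ρ_g + phi·ρ_f = 0.9013×2.69 + 0.0987×1
       = 2.424 + 0.099 = 2.523 g/cm³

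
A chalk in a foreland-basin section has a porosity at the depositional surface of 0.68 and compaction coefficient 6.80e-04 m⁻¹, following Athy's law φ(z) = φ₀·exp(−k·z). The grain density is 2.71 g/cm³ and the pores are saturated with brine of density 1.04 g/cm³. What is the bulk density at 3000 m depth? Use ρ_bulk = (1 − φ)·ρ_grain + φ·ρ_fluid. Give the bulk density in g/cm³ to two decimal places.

2.56 g/cm³

Working in km (1 km = 1000 m; k in km⁻¹ = k in m⁻¹ × 1000):
Porosity at depth: φ = 0.68·exp(−0.68×3) = 0.68×0.1300 = 0.0884
Bulk density: ρ_b = (1−φ)ρ_g + φ·ρ_f = 0.9116×2.71 + 0.0884×1.04
       = 2.470 + 0.092 = 2.562 g/cm³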